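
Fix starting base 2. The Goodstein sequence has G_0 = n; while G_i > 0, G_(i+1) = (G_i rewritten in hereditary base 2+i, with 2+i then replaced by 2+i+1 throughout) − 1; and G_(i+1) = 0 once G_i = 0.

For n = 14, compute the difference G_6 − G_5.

128542131

G_0=14  [base 2] 2^(2 + 1) + 2^2 + 2  →[2↦3]→  3^(3 + 1) + 3^3 + 3 = 111  −1 ⇒ G_1=110
G_1=110  [base 3] 3^(3 + 1) + 3^3 + 2  →[3↦4]→  4^(4 + 1) + 4^4 + 2 = 1282  −1 ⇒ G_2=1281
G_2=1281  [base 4] 4^(4 + 1) + 4^4 + 1  →[4↦5]→  5^(5 + 1) + 5^5 + 1 = 18751  −1 ⇒ G_3=18750
G_3=18750  [base 5] 5^(5 + 1) + 5^5  →[5↦6]→  6^(6 + 1) + 6^6 = 326592  −1 ⇒ G_4=326591
G_4=326591  [base 6] 6^(6 + 1) + 5·6^5 + 5·6^4 + 5·6^3 + 5·6^2 + 5·6 + 5  →[6↦7]→  7^(7 + 1) + 5·7^5 + 5·7^4 + 5·7^3 + 5·7^2 + 5·7 + 5 = 5862841  −1 ⇒ G_5=5862840
G_5=5862840  [base 7] 7^(7 + 1) + 5·7^5 + 5·7^4 + 5·7^3 + 5·7^2 + 5·7 + 4  →[7↦8]→  8^(8 + 1) + 5·8^5 + 5·8^4 + 5·8^3 + 5·8^2 + 5·8 + 4 = 134404972  −1 ⇒ G_6=134404971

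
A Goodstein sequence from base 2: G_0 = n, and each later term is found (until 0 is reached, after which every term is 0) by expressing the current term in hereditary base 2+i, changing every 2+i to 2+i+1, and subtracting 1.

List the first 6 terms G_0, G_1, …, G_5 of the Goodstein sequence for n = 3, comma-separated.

3 —HB2→ 2 + 1 —bump→ 3 + 1 = 4 —(−1)→ 3
3 —HB3→ 3 —bump→ 4 = 4 —(−1)→ 3
3 —HB4→ 3 —bump→ 3 = 3 —(−1)→ 2
2 —HB5→ 2 —bump→ 2 = 2 —(−1)→ 1
1 —HB6→ 1 —bump→ 1 = 1 —(−1)→ 0

3, 3, 3, 2, 1, 0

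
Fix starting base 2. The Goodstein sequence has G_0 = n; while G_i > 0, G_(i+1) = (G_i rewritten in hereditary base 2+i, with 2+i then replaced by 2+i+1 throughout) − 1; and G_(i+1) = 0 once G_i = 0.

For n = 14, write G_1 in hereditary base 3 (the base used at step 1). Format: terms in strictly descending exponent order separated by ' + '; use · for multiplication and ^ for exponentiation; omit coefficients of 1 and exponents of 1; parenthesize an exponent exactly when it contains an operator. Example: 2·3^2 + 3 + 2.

3^(3 + 1) + 3^3 + 2

G_0 = 14. HB_2(14) = 2^(2 + 1) + 2^2 + 2. Bump = 111. G_1 = 110.
G_1 = 110. HB_3(110) = 3^(3 + 1) + 3^3 + 2. Bump = 1282. G_2 = 1281.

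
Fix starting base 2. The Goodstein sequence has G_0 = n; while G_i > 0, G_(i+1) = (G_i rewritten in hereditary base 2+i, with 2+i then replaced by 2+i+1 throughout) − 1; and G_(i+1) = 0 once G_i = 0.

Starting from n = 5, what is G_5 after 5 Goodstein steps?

1197

base 2: 5 = 2^2 + 1; at 3: 3^3 + 1 = 28; next = 27
base 3: 27 = 3^3; at 4: 4^4 = 256; next = 255
base 4: 255 = 3·4^3 + 3·4^2 + 3·4 + 3; at 5: 3·5^3 + 3·5^2 + 3·5 + 3 = 468; next = 467
base 5: 467 = 3·5^3 + 3·5^2 + 3·5 + 2; at 6: 3·6^3 + 3·6^2 + 3·6 + 2 = 776; next = 775
base 6: 775 = 3·6^3 + 3·6^2 + 3·6 + 1; at 7: 3·7^3 + 3·7^2 + 3·7 + 1 = 1198; next = 1197
base 7: 1197 = 3·7^3 + 3·7^2 + 3·7; at 8: 3·8^3 + 3·8^2 + 3·8 = 1752; next = 1751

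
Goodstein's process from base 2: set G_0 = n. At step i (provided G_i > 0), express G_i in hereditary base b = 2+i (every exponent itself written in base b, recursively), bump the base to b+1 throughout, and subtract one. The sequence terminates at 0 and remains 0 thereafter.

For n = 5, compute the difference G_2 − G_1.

228

step 0: 5 = 2^2 + 1; sub 3 for 2: 3^3 + 1; = 28; G_1 = 28−1 = 27
step 1: 27 = 3^3; sub 4 for 3: 4^4; = 256; G_2 = 256−1 = 255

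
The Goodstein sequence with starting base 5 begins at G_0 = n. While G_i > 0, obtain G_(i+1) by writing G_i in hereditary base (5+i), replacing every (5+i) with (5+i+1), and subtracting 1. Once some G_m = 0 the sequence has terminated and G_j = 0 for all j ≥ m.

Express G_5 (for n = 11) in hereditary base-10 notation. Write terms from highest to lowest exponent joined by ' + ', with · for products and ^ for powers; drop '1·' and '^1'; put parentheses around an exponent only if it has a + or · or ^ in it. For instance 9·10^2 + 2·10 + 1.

10 + 3

step 0: 11 = 2·5 + 1; sub 6 for 5: 2·6 + 1; = 13; G_1 = 13−1 = 12
step 1: 12 = 2·6; sub 7 for 6: 2·7; = 14; G_2 = 14−1 = 13
step 2: 13 = 7 + 6; sub 8 for 7: 8 + 6; = 14; G_3 = 14−1 = 13
step 3: 13 = 8 + 5; sub 9 for 8: 9 + 5; = 14; G_4 = 14−1 = 13
step 4: 13 = 9 + 4; sub 10 for 9: 10 + 4; = 14; G_5 = 14−1 = 13
step 5: 13 = 10 + 3; sub 11 for 10: 11 + 3; = 14; G_6 = 14−1 = 13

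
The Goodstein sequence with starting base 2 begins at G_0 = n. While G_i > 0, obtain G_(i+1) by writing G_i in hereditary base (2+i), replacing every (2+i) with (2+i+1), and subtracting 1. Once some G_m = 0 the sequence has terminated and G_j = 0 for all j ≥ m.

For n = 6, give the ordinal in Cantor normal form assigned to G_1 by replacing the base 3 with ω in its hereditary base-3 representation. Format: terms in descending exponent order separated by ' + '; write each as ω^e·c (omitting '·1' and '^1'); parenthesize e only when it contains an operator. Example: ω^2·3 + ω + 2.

base 2: 6 = 2^2 + 2; at 3: 3^3 + 3 = 30; next = 29
base 3: 29 = 3^3 + 2; at 4: 4^4 + 2 = 258; next = 257

ω^ω + 2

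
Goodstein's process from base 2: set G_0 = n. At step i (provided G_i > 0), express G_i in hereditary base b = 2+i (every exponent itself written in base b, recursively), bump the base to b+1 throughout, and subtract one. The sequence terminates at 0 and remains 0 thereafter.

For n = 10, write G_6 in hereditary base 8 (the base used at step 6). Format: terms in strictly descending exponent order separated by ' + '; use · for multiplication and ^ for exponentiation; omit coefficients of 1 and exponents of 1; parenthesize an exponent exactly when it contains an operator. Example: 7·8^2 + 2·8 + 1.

step 0: 10 = 2^(2 + 1) + 2; sub 3 for 2: 3^(3 + 1) + 3; = 84; G_1 = 84−1 = 83
step 1: 83 = 3^(3 + 1) + 2; sub 4 for 3: 4^(4 + 1) + 2; = 1026; G_2 = 1026−1 = 1025
step 2: 1025 = 4^(4 + 1) + 1; sub 5 for 4: 5^(5 + 1) + 1; = 15626; G_3 = 15626−1 = 15625
step 3: 15625 = 5^(5 + 1); sub 6 for 5: 6^(6 + 1); = 279936; G_4 = 279936−1 = 279935
step 4: 279935 = 5·6^6 + 5·6^5 + 5·6^4 + 5·6^3 + 5·6^2 + 5·6 + 5; sub 7 for 6: 5·7^7 + 5·7^5 + 5·7^4 + 5·7^3 + 5·7^2 + 5·7 + 5; = 4215755; G_5 = 4215755−1 = 4215754
step 5: 4215754 = 5·7^7 + 5·7^5 + 5·7^4 + 5·7^3 + 5·7^2 + 5·7 + 4; sub 8 for 7: 5·8^8 + 5·8^5 + 5·8^4 + 5·8^3 + 5·8^2 + 5·8 + 4; = 84073324; G_6 = 84073324−1 = 84073323
step 6: 84073323 = 5·8^8 + 5·8^5 + 5·8^4 + 5·8^3 + 5·8^2 + 5·8 + 3; sub 9 for 8: 5·9^9 + 5·9^5 + 5·9^4 + 5·9^3 + 5·9^2 + 5·9 + 3; = 1937434593; G_7 = 1937434593−1 = 1937434592

5·8^8 + 5·8^5 + 5·8^4 + 5·8^3 + 5·8^2 + 5·8 + 3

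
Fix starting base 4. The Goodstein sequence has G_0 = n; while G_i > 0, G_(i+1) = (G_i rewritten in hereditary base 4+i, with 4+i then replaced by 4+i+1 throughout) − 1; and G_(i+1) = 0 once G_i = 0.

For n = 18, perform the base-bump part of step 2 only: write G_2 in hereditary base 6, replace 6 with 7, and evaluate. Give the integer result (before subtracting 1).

49

step 0: 18 = 4^2 + 2; sub 5 for 4: 5^2 + 2; = 27; G_1 = 27−1 = 26
step 1: 26 = 5^2 + 1; sub 6 for 5: 6^2 + 1; = 37; G_2 = 37−1 = 36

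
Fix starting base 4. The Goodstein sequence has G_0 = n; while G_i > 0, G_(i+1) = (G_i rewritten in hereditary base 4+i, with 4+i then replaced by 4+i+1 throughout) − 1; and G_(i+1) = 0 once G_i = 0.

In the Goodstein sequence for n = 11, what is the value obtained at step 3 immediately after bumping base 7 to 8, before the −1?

16

G_0 = 11. HB_4(11) = 2·4 + 3. Bump = 13. G_1 = 12.
G_1 = 12. HB_5(12) = 2·5 + 2. Bump = 14. G_2 = 13.
G_2 = 13. HB_6(13) = 2·6 + 1. Bump = 15. G_3 = 14.
G_3 = 14. HB_7(14) = 2·7. Bump = 16. G_4 = 15.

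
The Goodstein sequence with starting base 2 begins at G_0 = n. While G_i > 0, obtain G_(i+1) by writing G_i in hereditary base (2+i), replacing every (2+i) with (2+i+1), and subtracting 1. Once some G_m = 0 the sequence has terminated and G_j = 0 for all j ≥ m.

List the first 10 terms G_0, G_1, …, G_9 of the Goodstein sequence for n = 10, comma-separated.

G_0 = 10. HB_2(10) = 2^(2 + 1) + 2. Bump = 84. G_1 = 83.
G_1 = 83. HB_3(83) = 3^(3 + 1) + 2. Bump = 1026. G_2 = 1025.
G_2 = 1025. HB_4(1025) = 4^(4 + 1) + 1. Bump = 15626. G_3 = 15625.
G_3 = 15625. HB_5(15625) = 5^(5 + 1). Bump = 279936. G_4 = 279935.
G_4 = 279935. HB_6(279935) = 5·6^6 + 5·6^5 + 5·6^4 + 5·6^3 + 5·6^2 + 5·6 + 5. Bump = 4215755. G_5 = 4215754.
G_5 = 4215754. HB_7(4215754) = 5·7^7 + 5·7^5 + 5·7^4 + 5·7^3 + 5·7^2 + 5·7 + 4. Bump = 84073324. G_6 = 84073323.
G_6 = 84073323. HB_8(84073323) = 5·8^8 + 5·8^5 + 5·8^4 + 5·8^3 + 5·8^2 + 5·8 + 3. Bump = 1937434593. G_7 = 1937434592.
G_7 = 1937434592. HB_9(1937434592) = 5·9^9 + 5·9^5 + 5·9^4 + 5·9^3 + 5·9^2 + 5·9 + 2. Bump = 50000555552. G_8 = 50000555551.
G_8 = 50000555551. HB_10(50000555551) = 5·10^10 + 5·10^5 + 5·10^4 + 5·10^3 + 5·10^2 + 5·10 + 1. Bump = 1426559238831. G_9 = 1426559238830.

10, 83, 1025, 15625, 279935, 4215754, 84073323, 1937434592, 50000555551, 1426559238830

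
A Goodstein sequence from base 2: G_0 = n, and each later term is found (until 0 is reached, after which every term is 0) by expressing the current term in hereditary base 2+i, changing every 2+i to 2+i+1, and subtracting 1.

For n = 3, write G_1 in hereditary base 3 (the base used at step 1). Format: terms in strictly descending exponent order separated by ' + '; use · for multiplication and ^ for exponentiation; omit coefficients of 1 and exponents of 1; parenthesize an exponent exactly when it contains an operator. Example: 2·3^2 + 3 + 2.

3

base 2: 3 = 2 + 1; at 3: 3 + 1 = 4; next = 3
base 3: 3 = 3; at 4: 4 = 4; next = 3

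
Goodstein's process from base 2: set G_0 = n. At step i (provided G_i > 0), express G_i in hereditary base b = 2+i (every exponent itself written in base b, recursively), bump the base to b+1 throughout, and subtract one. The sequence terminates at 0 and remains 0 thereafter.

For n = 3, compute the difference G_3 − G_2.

-1

base 2: 3 = 2 + 1; at 3: 3 + 1 = 4; next = 3
base 3: 3 = 3; at 4: 4 = 4; next = 3
base 4: 3 = 3; at 5: 3 = 3; next = 2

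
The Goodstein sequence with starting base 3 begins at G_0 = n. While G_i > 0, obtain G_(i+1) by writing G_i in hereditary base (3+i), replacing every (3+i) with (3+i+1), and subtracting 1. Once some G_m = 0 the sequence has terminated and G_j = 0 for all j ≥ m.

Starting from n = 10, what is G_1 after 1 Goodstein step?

16

G_0 = 10. HB_3(10) = 3^2 + 1. Bump = 17. G_1 = 16.
G_1 = 16. HB_4(16) = 4^2. Bump = 25. G_2 = 24.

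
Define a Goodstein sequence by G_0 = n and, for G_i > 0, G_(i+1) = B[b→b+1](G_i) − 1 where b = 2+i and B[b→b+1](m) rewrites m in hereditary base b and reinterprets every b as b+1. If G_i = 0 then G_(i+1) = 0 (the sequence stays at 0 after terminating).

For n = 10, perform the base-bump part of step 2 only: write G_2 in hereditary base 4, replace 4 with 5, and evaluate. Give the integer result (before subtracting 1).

15626

base 2: 10 = 2^(2 + 1) + 2; at 3: 3^(3 + 1) + 3 = 84; next = 83
base 3: 83 = 3^(3 + 1) + 2; at 4: 4^(4 + 1) + 2 = 1026; next = 1025
base 4: 1025 = 4^(4 + 1) + 1; at 5: 5^(5 + 1) + 1 = 15626; next = 15625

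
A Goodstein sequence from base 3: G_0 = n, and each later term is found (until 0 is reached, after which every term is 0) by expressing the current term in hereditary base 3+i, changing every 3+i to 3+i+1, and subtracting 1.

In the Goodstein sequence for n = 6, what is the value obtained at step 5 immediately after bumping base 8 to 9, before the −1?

base 3: 6 = 2·3; at 4: 2·4 = 8; next = 7
base 4: 7 = 4 + 3; at 5: 5 + 3 = 8; next = 7
base 5: 7 = 5 + 2; at 6: 6 + 2 = 8; next = 7
base 6: 7 = 6 + 1; at 7: 7 + 1 = 8; next = 7
base 7: 7 = 7; at 8: 8 = 8; next = 7
base 8: 7 = 7; at 9: 7 = 7; next = 6

7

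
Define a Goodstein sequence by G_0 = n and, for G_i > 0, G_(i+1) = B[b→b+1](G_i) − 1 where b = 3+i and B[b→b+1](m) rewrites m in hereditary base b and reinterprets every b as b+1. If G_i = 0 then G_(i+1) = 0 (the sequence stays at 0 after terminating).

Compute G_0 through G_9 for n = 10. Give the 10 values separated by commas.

base 3: 10 = 3^2 + 1; at 4: 4^2 + 1 = 17; next = 16
base 4: 16 = 4^2; at 5: 5^2 = 25; next = 24
base 5: 24 = 4·5 + 4; at 6: 4·6 + 4 = 28; next = 27
base 6: 27 = 4·6 + 3; at 7: 4·7 + 3 = 31; next = 30
base 7: 30 = 4·7 + 2; at 8: 4·8 + 2 = 34; next = 33
base 8: 33 = 4·8 + 1; at 9: 4·9 + 1 = 37; next = 36
base 9: 36 = 4·9; at 10: 4·10 = 40; next = 39
base 10: 39 = 3·10 + 9; at 11: 3·11 + 9 = 42; next = 41
base 11: 41 = 3·11 + 8; at 12: 3·12 + 8 = 44; next = 43

10, 16, 24, 27, 30, 33, 36, 39, 41, 43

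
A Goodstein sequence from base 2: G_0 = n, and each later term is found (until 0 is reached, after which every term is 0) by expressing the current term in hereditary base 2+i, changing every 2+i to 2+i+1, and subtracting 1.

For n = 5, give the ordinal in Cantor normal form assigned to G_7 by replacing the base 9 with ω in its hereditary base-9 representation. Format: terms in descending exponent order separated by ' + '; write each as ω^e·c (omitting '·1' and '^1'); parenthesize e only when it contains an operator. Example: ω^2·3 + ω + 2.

ω^3·3 + ω^2·3 + ω·2 + 6

G_0 = 5. HB_2(5) = 2^2 + 1. Bump = 28. G_1 = 27.
G_1 = 27. HB_3(27) = 3^3. Bump = 256. G_2 = 255.
G_2 = 255. HB_4(255) = 3·4^3 + 3·4^2 + 3·4 + 3. Bump = 468. G_3 = 467.
G_3 = 467. HB_5(467) = 3·5^3 + 3·5^2 + 3·5 + 2. Bump = 776. G_4 = 775.
G_4 = 775. HB_6(775) = 3·6^3 + 3·6^2 + 3·6 + 1. Bump = 1198. G_5 = 1197.
G_5 = 1197. HB_7(1197) = 3·7^3 + 3·7^2 + 3·7. Bump = 1752. G_6 = 1751.
G_6 = 1751. HB_8(1751) = 3·8^3 + 3·8^2 + 2·8 + 7. Bump = 2455. G_7 = 2454.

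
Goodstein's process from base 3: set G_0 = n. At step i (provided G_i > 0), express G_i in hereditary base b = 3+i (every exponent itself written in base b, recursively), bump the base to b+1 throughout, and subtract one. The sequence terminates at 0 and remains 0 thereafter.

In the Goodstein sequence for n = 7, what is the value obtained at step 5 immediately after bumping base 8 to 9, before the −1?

i=0: 7 = 2·3 + 1 (b=3); 3→4: 2·4 + 1 = 9; 9−1 = 8
i=1: 8 = 2·4 (b=4); 4→5: 2·5 = 10; 10−1 = 9
i=2: 9 = 5 + 4 (b=5); 5→6: 6 + 4 = 10; 10−1 = 9
i=3: 9 = 6 + 3 (b=6); 6→7: 7 + 3 = 10; 10−1 = 9
i=4: 9 = 7 + 2 (b=7); 7→8: 8 + 2 = 10; 10−1 = 9
i=5: 9 = 8 + 1 (b=8); 8→9: 9 + 1 = 10; 10−1 = 9

10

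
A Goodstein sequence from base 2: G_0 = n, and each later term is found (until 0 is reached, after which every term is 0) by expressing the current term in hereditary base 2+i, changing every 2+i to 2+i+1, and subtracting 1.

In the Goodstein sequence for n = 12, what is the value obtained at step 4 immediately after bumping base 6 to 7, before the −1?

[0] 12 ≡ 2^(2 + 1) + 2^2 (base 2). Lift 3: 108. −1: 107.
[1] 107 ≡ 3^(3 + 1) + 2·3^2 + 2·3 + 2 (base 3). Lift 4: 1066. −1: 1065.
[2] 1065 ≡ 4^(4 + 1) + 2·4^2 + 2·4 + 1 (base 4). Lift 5: 15686. −1: 15685.
[3] 15685 ≡ 5^(5 + 1) + 2·5^2 + 2·5 (base 5). Lift 6: 280020. −1: 280019.
[4] 280019 ≡ 6^(6 + 1) + 2·6^2 + 6 + 5 (base 6). Lift 7: 5764911. −1: 5764910.

5764911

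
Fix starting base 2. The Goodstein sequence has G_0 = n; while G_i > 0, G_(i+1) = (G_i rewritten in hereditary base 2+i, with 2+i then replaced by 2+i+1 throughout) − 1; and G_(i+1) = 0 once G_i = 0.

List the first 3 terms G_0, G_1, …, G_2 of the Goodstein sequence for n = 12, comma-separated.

12, 107, 1065

G_0=12  [base 2] 2^(2 + 1) + 2^2  →[2↦3]→  3^(3 + 1) + 3^3 = 108  −1 ⇒ G_1=107
G_1=107  [base 3] 3^(3 + 1) + 2·3^2 + 2·3 + 2  →[3↦4]→  4^(4 + 1) + 2·4^2 + 2·4 + 2 = 1066  −1 ⇒ G_2=1065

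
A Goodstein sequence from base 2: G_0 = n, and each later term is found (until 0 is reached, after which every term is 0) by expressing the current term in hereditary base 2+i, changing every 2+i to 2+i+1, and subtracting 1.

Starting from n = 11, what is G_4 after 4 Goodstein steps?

G_0 = 11. HB_2(11) = 2^(2 + 1) + 2 + 1. Bump = 85. G_1 = 84.
G_1 = 84. HB_3(84) = 3^(3 + 1) + 3. Bump = 1028. G_2 = 1027.
G_2 = 1027. HB_4(1027) = 4^(4 + 1) + 3. Bump = 15628. G_3 = 15627.
G_3 = 15627. HB_5(15627) = 5^(5 + 1) + 2. Bump = 279938. G_4 = 279937.
G_4 = 279937. HB_6(279937) = 6^(6 + 1) + 1. Bump = 5764802. G_5 = 5764801.

279937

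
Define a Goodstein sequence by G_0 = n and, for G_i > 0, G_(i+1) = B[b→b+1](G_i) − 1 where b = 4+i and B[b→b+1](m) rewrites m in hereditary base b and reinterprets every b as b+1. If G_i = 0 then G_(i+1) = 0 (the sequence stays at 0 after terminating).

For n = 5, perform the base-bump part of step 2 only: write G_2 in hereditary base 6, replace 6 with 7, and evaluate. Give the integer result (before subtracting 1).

5

(0) 5|_4 = 4 + 1 ↦ 5 + 1|_5 = 6 ⇒ 5
(1) 5|_5 = 5 ↦ 6|_6 = 6 ⇒ 5
(2) 5|_6 = 5 ↦ 5|_7 = 5 ⇒ 4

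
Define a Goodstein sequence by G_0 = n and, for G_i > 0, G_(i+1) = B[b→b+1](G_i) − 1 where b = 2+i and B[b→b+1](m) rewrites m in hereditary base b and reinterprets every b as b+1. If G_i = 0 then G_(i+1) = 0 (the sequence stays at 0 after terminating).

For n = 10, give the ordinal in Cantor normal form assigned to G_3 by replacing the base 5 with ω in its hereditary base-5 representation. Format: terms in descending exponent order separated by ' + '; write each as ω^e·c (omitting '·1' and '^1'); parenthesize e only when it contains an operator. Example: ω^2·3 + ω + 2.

G_0 = 10. HB_2(10) = 2^(2 + 1) + 2. Bump = 84. G_1 = 83.
G_1 = 83. HB_3(83) = 3^(3 + 1) + 2. Bump = 1026. G_2 = 1025.
G_2 = 1025. HB_4(1025) = 4^(4 + 1) + 1. Bump = 15626. G_3 = 15625.
G_3 = 15625. HB_5(15625) = 5^(5 + 1). Bump = 279936. G_4 = 279935.

ω^(ω + 1)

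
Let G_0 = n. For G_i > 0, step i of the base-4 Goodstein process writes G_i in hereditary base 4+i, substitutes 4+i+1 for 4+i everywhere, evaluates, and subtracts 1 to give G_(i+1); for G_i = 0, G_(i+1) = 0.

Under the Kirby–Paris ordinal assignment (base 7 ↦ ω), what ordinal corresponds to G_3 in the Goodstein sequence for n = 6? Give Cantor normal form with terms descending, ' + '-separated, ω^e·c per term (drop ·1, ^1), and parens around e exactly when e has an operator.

6

[0] 6 ≡ 4 + 2 (base 4). Lift 5: 7. −1: 6.
[1] 6 ≡ 5 + 1 (base 5). Lift 6: 7. −1: 6.
[2] 6 ≡ 6 (base 6). Lift 7: 7. −1: 6.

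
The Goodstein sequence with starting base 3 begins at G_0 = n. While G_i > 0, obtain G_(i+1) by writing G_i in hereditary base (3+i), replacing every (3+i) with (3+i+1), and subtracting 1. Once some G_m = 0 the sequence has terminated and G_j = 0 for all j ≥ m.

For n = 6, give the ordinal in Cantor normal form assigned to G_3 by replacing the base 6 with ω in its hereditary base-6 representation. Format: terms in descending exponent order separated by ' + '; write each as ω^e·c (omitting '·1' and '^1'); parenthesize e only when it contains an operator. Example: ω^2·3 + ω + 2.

step 0: 6 = 2·3; sub 4 for 3: 2·4; = 8; G_1 = 8−1 = 7
step 1: 7 = 4 + 3; sub 5 for 4: 5 + 3; = 8; G_2 = 8−1 = 7
step 2: 7 = 5 + 2; sub 6 for 5: 6 + 2; = 8; G_3 = 8−1 = 7
step 3: 7 = 6 + 1; sub 7 for 6: 7 + 1; = 8; G_4 = 8−1 = 7

ω + 1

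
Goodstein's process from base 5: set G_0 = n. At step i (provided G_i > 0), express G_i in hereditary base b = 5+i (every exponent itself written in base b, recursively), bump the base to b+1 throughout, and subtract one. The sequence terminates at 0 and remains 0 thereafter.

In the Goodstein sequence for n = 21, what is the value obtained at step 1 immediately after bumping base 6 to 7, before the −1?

G_0 = 21. HB_5(21) = 4·5 + 1. Bump = 25. G_1 = 24.
G_1 = 24. HB_6(24) = 4·6. Bump = 28. G_2 = 27.

28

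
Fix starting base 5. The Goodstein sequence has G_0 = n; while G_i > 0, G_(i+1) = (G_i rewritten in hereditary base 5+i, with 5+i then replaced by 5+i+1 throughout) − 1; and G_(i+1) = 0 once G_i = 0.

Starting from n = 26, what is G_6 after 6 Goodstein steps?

G_0 = 26. HB_5(26) = 5^2 + 1. Bump = 37. G_1 = 36.
G_1 = 36. HB_6(36) = 6^2. Bump = 49. G_2 = 48.
G_2 = 48. HB_7(48) = 6·7 + 6. Bump = 54. G_3 = 53.
G_3 = 53. HB_8(53) = 6·8 + 5. Bump = 59. G_4 = 58.
G_4 = 58. HB_9(58) = 6·9 + 4. Bump = 64. G_5 = 63.
G_5 = 63. HB_10(63) = 6·10 + 3. Bump = 69. G_6 = 68.
G_6 = 68. HB_11(68) = 6·11 + 2. Bump = 74. G_7 = 73.

68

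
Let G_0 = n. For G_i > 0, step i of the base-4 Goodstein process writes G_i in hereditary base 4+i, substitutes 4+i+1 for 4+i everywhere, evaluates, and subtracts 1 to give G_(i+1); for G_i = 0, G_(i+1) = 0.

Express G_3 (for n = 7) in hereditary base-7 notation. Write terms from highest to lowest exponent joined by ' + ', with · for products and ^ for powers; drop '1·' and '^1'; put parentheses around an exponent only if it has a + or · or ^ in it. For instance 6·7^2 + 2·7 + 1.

7

step 0: 7 = 4 + 3; sub 5 for 4: 5 + 3; = 8; G_1 = 8−1 = 7
step 1: 7 = 5 + 2; sub 6 for 5: 6 + 2; = 8; G_2 = 8−1 = 7
step 2: 7 = 6 + 1; sub 7 for 6: 7 + 1; = 8; G_3 = 8−1 = 7
step 3: 7 = 7; sub 8 for 7: 8; = 8; G_4 = 8−1 = 7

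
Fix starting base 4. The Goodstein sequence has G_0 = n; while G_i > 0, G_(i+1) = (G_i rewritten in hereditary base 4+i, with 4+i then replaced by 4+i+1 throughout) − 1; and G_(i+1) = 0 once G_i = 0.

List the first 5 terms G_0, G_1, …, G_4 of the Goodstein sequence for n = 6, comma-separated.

[0] 6 ≡ 4 + 2 (base 4). Lift 5: 7. −1: 6.
[1] 6 ≡ 5 + 1 (base 5). Lift 6: 7. −1: 6.
[2] 6 ≡ 6 (base 6). Lift 7: 7. −1: 6.
[3] 6 ≡ 6 (base 7). Lift 8: 6. −1: 5.

6, 6, 6, 6, 5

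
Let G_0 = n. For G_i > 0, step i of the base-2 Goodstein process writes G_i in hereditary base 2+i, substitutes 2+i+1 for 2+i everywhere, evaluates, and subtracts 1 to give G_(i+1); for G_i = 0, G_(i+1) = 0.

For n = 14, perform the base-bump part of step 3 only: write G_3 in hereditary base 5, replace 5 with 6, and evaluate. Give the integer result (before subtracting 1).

step 0: 14 = 2^(2 + 1) + 2^2 + 2; sub 3 for 2: 3^(3 + 1) + 3^3 + 3; = 111; G_1 = 111−1 = 110
step 1: 110 = 3^(3 + 1) + 3^3 + 2; sub 4 for 3: 4^(4 + 1) + 4^4 + 2; = 1282; G_2 = 1282−1 = 1281
step 2: 1281 = 4^(4 + 1) + 4^4 + 1; sub 5 for 4: 5^(5 + 1) + 5^5 + 1; = 18751; G_3 = 18751−1 = 18750

326592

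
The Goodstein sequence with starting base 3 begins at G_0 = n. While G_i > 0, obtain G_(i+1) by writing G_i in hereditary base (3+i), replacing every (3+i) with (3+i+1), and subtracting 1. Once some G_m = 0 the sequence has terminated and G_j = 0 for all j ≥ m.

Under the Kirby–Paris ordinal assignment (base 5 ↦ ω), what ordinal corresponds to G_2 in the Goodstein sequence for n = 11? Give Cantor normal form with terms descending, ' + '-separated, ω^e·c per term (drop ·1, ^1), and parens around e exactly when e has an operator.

G_0 = 11. HB_3(11) = 3^2 + 2. Bump = 18. G_1 = 17.
G_1 = 17. HB_4(17) = 4^2 + 1. Bump = 26. G_2 = 25.

ω^2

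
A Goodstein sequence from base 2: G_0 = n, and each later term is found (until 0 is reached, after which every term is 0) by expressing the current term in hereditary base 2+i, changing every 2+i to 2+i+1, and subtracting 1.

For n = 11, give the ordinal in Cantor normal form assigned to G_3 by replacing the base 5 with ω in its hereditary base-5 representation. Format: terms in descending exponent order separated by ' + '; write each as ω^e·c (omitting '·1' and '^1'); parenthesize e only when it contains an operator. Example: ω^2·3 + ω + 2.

G_0=11  [base 2] 2^(2 + 1) + 2 + 1  →[2↦3]→  3^(3 + 1) + 3 + 1 = 85  −1 ⇒ G_1=84
G_1=84  [base 3] 3^(3 + 1) + 3  →[3↦4]→  4^(4 + 1) + 4 = 1028  −1 ⇒ G_2=1027
G_2=1027  [base 4] 4^(4 + 1) + 3  →[4↦5]→  5^(5 + 1) + 3 = 15628  −1 ⇒ G_3=15627
G_3=15627  [base 5] 5^(5 + 1) + 2  →[5↦6]→  6^(6 + 1) + 2 = 279938  −1 ⇒ G_4=279937

ω^(ω + 1) + 2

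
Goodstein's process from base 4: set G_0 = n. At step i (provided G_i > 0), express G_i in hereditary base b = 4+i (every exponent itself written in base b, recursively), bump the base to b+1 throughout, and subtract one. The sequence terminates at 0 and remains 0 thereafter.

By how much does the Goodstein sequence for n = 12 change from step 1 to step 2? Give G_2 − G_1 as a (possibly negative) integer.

i=0: 12 = 3·4 (b=4); 4→5: 3·5 = 15; 15−1 = 14
i=1: 14 = 2·5 + 4 (b=5); 5→6: 2·6 + 4 = 16; 16−1 = 15

1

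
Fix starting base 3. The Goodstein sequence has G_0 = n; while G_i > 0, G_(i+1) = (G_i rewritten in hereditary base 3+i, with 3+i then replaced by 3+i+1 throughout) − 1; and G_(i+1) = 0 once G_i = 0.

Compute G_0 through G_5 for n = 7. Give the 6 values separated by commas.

G_0 = 7. HB_3(7) = 2·3 + 1. Bump = 9. G_1 = 8.
G_1 = 8. HB_4(8) = 2·4. Bump = 10. G_2 = 9.
G_2 = 9. HB_5(9) = 5 + 4. Bump = 10. G_3 = 9.
G_3 = 9. HB_6(9) = 6 + 3. Bump = 10. G_4 = 9.
G_4 = 9. HB_7(9) = 7 + 2. Bump = 10. G_5 = 9.

7, 8, 9, 9, 9, 9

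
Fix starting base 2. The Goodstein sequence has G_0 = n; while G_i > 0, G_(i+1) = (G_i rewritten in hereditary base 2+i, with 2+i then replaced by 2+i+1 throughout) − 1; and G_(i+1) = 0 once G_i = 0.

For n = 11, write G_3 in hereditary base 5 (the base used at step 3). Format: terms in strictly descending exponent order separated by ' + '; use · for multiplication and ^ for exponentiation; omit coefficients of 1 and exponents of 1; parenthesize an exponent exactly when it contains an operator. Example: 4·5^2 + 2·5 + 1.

5^(5 + 1) + 2

G_0=11  [base 2] 2^(2 + 1) + 2 + 1  →[2↦3]→  3^(3 + 1) + 3 + 1 = 85  −1 ⇒ G_1=84
G_1=84  [base 3] 3^(3 + 1) + 3  →[3↦4]→  4^(4 + 1) + 4 = 1028  −1 ⇒ G_2=1027
G_2=1027  [base 4] 4^(4 + 1) + 3  →[4↦5]→  5^(5 + 1) + 3 = 15628  −1 ⇒ G_3=15627
G_3=15627  [base 5] 5^(5 + 1) + 2  →[5↦6]→  6^(6 + 1) + 2 = 279938  −1 ⇒ G_4=279937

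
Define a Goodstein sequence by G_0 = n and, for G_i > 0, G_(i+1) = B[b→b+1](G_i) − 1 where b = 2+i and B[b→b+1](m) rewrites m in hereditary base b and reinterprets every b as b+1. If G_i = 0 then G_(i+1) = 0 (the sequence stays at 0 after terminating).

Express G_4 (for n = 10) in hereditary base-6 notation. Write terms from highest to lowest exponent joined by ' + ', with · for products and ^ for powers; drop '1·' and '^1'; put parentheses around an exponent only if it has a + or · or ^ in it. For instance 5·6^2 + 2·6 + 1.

step 0: 10 = 2^(2 + 1) + 2; sub 3 for 2: 3^(3 + 1) + 3; = 84; G_1 = 84−1 = 83
step 1: 83 = 3^(3 + 1) + 2; sub 4 for 3: 4^(4 + 1) + 2; = 1026; G_2 = 1026−1 = 1025
step 2: 1025 = 4^(4 + 1) + 1; sub 5 for 4: 5^(5 + 1) + 1; = 15626; G_3 = 15626−1 = 15625
step 3: 15625 = 5^(5 + 1); sub 6 for 5: 6^(6 + 1); = 279936; G_4 = 279936−1 = 279935

5·6^6 + 5·6^5 + 5·6^4 + 5·6^3 + 5·6^2 + 5·6 + 5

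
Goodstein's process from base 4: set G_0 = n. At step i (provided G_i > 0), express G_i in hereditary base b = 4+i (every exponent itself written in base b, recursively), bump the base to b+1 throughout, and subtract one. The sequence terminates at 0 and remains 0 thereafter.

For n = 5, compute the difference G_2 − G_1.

i=0: 5 = 4 + 1 (b=4); 4→5: 5 + 1 = 6; 6−1 = 5
i=1: 5 = 5 (b=5); 5→6: 6 = 6; 6−1 = 5

0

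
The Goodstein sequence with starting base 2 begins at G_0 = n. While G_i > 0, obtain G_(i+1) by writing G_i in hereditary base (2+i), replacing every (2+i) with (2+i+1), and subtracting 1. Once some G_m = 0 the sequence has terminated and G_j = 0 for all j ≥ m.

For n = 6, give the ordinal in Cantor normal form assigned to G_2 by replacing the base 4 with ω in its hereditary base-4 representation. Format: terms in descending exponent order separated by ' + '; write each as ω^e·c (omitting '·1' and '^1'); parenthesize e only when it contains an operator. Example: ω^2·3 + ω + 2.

[0] 6 ≡ 2^2 + 2 (base 2). Lift 3: 30. −1: 29.
[1] 29 ≡ 3^3 + 2 (base 3). Lift 4: 258. −1: 257.

ω^ω + 1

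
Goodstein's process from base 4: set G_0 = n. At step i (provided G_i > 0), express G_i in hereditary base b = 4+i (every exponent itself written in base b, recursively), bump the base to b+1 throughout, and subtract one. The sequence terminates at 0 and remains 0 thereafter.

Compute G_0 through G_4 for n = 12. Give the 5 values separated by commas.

i=0: 12 = 3·4 (b=4); 4→5: 3·5 = 15; 15−1 = 14
i=1: 14 = 2·5 + 4 (b=5); 5→6: 2·6 + 4 = 16; 16−1 = 15
i=2: 15 = 2·6 + 3 (b=6); 6→7: 2·7 + 3 = 17; 17−1 = 16
i=3: 16 = 2·7 + 2 (b=7); 7→8: 2·8 + 2 = 18; 18−1 = 17

12, 14, 15, 16, 17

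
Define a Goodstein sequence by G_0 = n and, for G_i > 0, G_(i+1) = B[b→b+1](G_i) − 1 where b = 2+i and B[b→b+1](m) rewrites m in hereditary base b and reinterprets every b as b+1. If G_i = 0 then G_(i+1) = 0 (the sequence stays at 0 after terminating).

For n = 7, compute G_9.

150051213

step 0: 7 = 2^2 + 2 + 1; sub 3 for 2: 3^3 + 3 + 1; = 31; G_1 = 31−1 = 30
step 1: 30 = 3^3 + 3; sub 4 for 3: 4^4 + 4; = 260; G_2 = 260−1 = 259
step 2: 259 = 4^4 + 3; sub 5 for 4: 5^5 + 3; = 3128; G_3 = 3128−1 = 3127
step 3: 3127 = 5^5 + 2; sub 6 for 5: 6^6 + 2; = 46658; G_4 = 46658−1 = 46657
step 4: 46657 = 6^6 + 1; sub 7 for 6: 7^7 + 1; = 823544; G_5 = 823544−1 = 823543
step 5: 823543 = 7^7; sub 8 for 7: 8^8; = 16777216; G_6 = 16777216−1 = 16777215
step 6: 16777215 = 7·8^7 + 7·8^6 + 7·8^5 + 7·8^4 + 7·8^3 + 7·8^2 + 7·8 + 7; sub 9 for 8: 7·9^7 + 7·9^6 + 7·9^5 + 7·9^4 + 7·9^3 + 7·9^2 + 7·9 + 7; = 37665880; G_7 = 37665880−1 = 37665879
step 7: 37665879 = 7·9^7 + 7·9^6 + 7·9^5 + 7·9^4 + 7·9^3 + 7·9^2 + 7·9 + 6; sub 10 for 9: 7·10^7 + 7·10^6 + 7·10^5 + 7·10^4 + 7·10^3 + 7·10^2 + 7·10 + 6; = 77777776; G_8 = 77777776−1 = 77777775
step 8: 77777775 = 7·10^7 + 7·10^6 + 7·10^5 + 7·10^4 + 7·10^3 + 7·10^2 + 7·10 + 5; sub 11 for 10: 7·11^7 + 7·11^6 + 7·11^5 + 7·11^4 + 7·11^3 + 7·11^2 + 7·11 + 5; = 150051214; G_9 = 150051214−1 = 150051213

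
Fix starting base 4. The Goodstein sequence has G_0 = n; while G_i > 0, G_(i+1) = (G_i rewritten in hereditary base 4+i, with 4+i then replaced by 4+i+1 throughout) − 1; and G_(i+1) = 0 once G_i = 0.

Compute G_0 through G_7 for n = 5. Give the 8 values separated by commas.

5, 5, 5, 4, 3, 2, 1, 0

step 0: 5 = 4 + 1; sub 5 for 4: 5 + 1; = 6; G_1 = 6−1 = 5
step 1: 5 = 5; sub 6 for 5: 6; = 6; G_2 = 6−1 = 5
step 2: 5 = 5; sub 7 for 6: 5; = 5; G_3 = 5−1 = 4
step 3: 4 = 4; sub 8 for 7: 4; = 4; G_4 = 4−1 = 3
step 4: 3 = 3; sub 9 for 8: 3; = 3; G_5 = 3−1 = 2
step 5: 2 = 2; sub 10 for 9: 2; = 2; G_6 = 2−1 = 1
step 6: 1 = 1; sub 11 for 10: 1; = 1; G_7 = 1−1 = 0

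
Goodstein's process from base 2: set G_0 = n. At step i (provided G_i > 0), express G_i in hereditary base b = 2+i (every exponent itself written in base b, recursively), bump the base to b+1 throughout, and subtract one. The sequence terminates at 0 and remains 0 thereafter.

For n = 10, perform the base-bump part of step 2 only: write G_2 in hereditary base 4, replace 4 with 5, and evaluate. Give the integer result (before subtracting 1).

base 2: 10 = 2^(2 + 1) + 2; at 3: 3^(3 + 1) + 3 = 84; next = 83
base 3: 83 = 3^(3 + 1) + 2; at 4: 4^(4 + 1) + 2 = 1026; next = 1025

15626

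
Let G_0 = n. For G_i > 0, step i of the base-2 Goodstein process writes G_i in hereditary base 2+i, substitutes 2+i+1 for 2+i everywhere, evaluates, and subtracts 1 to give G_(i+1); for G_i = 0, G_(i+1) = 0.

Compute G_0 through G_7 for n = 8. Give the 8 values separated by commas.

step 0: 8 = 2^(2 + 1); sub 3 for 2: 3^(3 + 1); = 81; G_1 = 81−1 = 80
step 1: 80 = 2·3^3 + 2·3^2 + 2·3 + 2; sub 4 for 3: 2·4^4 + 2·4^2 + 2·4 + 2; = 554; G_2 = 554−1 = 553
step 2: 553 = 2·4^4 + 2·4^2 + 2·4 + 1; sub 5 for 4: 2·5^5 + 2·5^2 + 2·5 + 1; = 6311; G_3 = 6311−1 = 6310
step 3: 6310 = 2·5^5 + 2·5^2 + 2·5; sub 6 for 5: 2·6^6 + 2·6^2 + 2·6; = 93396; G_4 = 93396−1 = 93395
step 4: 93395 = 2·6^6 + 2·6^2 + 6 + 5; sub 7 for 6: 2·7^7 + 2·7^2 + 7 + 5; = 1647196; G_5 = 1647196−1 = 1647195
step 5: 1647195 = 2·7^7 + 2·7^2 + 7 + 4; sub 8 for 7: 2·8^8 + 2·8^2 + 8 + 4; = 33554572; G_6 = 33554572−1 = 33554571
step 6: 33554571 = 2·8^8 + 2·8^2 + 8 + 3; sub 9 for 8: 2·9^9 + 2·9^2 + 9 + 3; = 774841152; G_7 = 774841152−1 = 774841151

8, 80, 553, 6310, 93395, 1647195, 33554571, 774841151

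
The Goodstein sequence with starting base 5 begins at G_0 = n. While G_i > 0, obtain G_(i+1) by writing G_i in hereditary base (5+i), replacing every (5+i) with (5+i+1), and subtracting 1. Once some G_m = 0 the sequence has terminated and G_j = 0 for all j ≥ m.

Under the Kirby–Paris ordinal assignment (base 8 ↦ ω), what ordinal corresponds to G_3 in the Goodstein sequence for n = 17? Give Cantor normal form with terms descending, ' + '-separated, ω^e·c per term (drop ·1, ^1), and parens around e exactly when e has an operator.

ω·2 + 7

G_0 = 17. HB_5(17) = 3·5 + 2. Bump = 20. G_1 = 19.
G_1 = 19. HB_6(19) = 3·6 + 1. Bump = 22. G_2 = 21.
G_2 = 21. HB_7(21) = 3·7. Bump = 24. G_3 = 23.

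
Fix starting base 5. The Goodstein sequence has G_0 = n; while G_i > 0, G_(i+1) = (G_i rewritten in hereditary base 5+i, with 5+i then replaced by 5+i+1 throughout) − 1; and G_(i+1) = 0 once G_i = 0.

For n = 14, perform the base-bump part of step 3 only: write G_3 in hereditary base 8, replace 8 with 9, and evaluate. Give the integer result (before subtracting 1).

19

G_0 = 14. HB_5(14) = 2·5 + 4. Bump = 16. G_1 = 15.
G_1 = 15. HB_6(15) = 2·6 + 3. Bump = 17. G_2 = 16.
G_2 = 16. HB_7(16) = 2·7 + 2. Bump = 18. G_3 = 17.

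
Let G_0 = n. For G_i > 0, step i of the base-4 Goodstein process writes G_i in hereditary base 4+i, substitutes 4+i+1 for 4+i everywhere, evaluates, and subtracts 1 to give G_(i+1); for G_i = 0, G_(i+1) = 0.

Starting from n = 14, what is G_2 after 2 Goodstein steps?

14 —HB4→ 3·4 + 2 —bump→ 3·5 + 2 = 17 —(−1)→ 16
16 —HB5→ 3·5 + 1 —bump→ 3·6 + 1 = 19 —(−1)→ 18
18 —HB6→ 3·6 —bump→ 3·7 = 21 —(−1)→ 20

18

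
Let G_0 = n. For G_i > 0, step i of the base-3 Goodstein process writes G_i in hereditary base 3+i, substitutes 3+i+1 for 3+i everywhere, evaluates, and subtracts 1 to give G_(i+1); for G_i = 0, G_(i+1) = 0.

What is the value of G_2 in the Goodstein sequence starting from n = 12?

12 —HB3→ 3^2 + 3 —bump→ 4^2 + 4 = 20 —(−1)→ 19
19 —HB4→ 4^2 + 3 —bump→ 5^2 + 3 = 28 —(−1)→ 27

27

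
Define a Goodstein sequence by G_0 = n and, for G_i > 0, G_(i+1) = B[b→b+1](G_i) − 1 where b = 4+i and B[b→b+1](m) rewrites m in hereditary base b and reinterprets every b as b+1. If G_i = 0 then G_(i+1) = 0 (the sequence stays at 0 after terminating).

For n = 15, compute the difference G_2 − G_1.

2

base 4: 15 = 3·4 + 3; at 5: 3·5 + 3 = 18; next = 17
base 5: 17 = 3·5 + 2; at 6: 3·6 + 2 = 20; next = 19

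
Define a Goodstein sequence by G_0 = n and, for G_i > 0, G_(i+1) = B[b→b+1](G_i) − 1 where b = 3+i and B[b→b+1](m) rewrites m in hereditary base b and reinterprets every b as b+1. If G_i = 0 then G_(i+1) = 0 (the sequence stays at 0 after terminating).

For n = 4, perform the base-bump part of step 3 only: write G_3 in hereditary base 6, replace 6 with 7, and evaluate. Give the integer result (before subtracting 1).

(0) 4|_3 = 3 + 1 ↦ 4 + 1|_4 = 5 ⇒ 4
(1) 4|_4 = 4 ↦ 5|_5 = 5 ⇒ 4
(2) 4|_5 = 4 ↦ 4|_6 = 4 ⇒ 3
(3) 3|_6 = 3 ↦ 3|_7 = 3 ⇒ 2

3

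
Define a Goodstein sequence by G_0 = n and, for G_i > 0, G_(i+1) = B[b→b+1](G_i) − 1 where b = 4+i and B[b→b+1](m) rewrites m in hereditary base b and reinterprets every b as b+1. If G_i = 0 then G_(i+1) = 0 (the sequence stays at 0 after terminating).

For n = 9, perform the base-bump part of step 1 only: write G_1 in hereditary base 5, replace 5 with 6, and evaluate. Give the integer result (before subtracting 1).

12

[0] 9 ≡ 2·4 + 1 (base 4). Lift 5: 11. −1: 10.
[1] 10 ≡ 2·5 (base 5). Lift 6: 12. −1: 11.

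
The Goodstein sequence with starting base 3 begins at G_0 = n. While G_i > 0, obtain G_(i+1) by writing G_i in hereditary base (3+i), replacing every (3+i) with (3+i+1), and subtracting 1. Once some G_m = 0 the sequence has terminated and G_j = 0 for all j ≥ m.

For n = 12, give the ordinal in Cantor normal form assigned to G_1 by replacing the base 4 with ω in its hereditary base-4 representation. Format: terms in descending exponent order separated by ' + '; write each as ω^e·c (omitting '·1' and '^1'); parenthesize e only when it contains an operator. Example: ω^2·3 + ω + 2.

ω^2 + 3

G_0=12  [base 3] 3^2 + 3  →[3↦4]→  4^2 + 4 = 20  −1 ⇒ G_1=19
G_1=19  [base 4] 4^2 + 3  →[4↦5]→  5^2 + 3 = 28  −1 ⇒ G_2=27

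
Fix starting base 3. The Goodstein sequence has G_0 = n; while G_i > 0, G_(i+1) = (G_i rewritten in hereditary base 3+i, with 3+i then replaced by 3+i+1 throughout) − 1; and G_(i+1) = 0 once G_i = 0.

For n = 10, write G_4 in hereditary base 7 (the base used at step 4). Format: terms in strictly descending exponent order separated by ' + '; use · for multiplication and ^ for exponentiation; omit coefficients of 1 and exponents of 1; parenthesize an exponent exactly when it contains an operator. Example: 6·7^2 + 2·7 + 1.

i=0: 10 = 3^2 + 1 (b=3); 3→4: 4^2 + 1 = 17; 17−1 = 16
i=1: 16 = 4^2 (b=4); 4→5: 5^2 = 25; 25−1 = 24
i=2: 24 = 4·5 + 4 (b=5); 5→6: 4·6 + 4 = 28; 28−1 = 27
i=3: 27 = 4·6 + 3 (b=6); 6→7: 4·7 + 3 = 31; 31−1 = 30
i=4: 30 = 4·7 + 2 (b=7); 7→8: 4·8 + 2 = 34; 34−1 = 33

4·7 + 2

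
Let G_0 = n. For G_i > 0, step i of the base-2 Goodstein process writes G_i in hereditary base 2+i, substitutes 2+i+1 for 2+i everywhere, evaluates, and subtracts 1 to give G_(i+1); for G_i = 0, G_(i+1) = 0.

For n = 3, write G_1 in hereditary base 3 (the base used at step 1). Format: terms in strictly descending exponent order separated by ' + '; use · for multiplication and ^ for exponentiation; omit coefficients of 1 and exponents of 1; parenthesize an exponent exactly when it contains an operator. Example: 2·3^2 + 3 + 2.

3

step 0: 3 = 2 + 1; sub 3 for 2: 3 + 1; = 4; G_1 = 4−1 = 3
step 1: 3 = 3; sub 4 for 3: 4; = 4; G_2 = 4−1 = 3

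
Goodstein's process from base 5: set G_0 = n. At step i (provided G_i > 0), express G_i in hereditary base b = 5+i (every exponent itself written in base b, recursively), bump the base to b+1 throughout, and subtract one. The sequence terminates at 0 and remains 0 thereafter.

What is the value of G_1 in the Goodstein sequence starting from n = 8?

8

8 —HB5→ 5 + 3 —bump→ 6 + 3 = 9 —(−1)→ 8
8 —HB6→ 6 + 2 —bump→ 7 + 2 = 9 —(−1)→ 8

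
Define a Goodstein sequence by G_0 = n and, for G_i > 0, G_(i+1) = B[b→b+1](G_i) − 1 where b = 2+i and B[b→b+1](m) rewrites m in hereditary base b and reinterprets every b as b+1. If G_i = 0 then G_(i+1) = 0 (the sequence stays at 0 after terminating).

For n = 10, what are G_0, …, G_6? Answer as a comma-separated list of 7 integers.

10, 83, 1025, 15625, 279935, 4215754, 84073323

G_0 = 10. HB_2(10) = 2^(2 + 1) + 2. Bump = 84. G_1 = 83.
G_1 = 83. HB_3(83) = 3^(3 + 1) + 2. Bump = 1026. G_2 = 1025.
G_2 = 1025. HB_4(1025) = 4^(4 + 1) + 1. Bump = 15626. G_3 = 15625.
G_3 = 15625. HB_5(15625) = 5^(5 + 1). Bump = 279936. G_4 = 279935.
G_4 = 279935. HB_6(279935) = 5·6^6 + 5·6^5 + 5·6^4 + 5·6^3 + 5·6^2 + 5·6 + 5. Bump = 4215755. G_5 = 4215754.
G_5 = 4215754. HB_7(4215754) = 5·7^7 + 5·7^5 + 5·7^4 + 5·7^3 + 5·7^2 + 5·7 + 4. Bump = 84073324. G_6 = 84073323.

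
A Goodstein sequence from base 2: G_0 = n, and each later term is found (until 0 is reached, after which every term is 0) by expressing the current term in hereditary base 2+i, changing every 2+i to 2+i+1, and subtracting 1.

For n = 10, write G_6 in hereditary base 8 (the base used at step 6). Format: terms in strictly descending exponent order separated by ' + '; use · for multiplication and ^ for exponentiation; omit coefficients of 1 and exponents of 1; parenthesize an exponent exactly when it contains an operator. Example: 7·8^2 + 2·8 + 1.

step 0: 10 = 2^(2 + 1) + 2; sub 3 for 2: 3^(3 + 1) + 3; = 84; G_1 = 84−1 = 83
step 1: 83 = 3^(3 + 1) + 2; sub 4 for 3: 4^(4 + 1) + 2; = 1026; G_2 = 1026−1 = 1025
step 2: 1025 = 4^(4 + 1) + 1; sub 5 for 4: 5^(5 + 1) + 1; = 15626; G_3 = 15626−1 = 15625
step 3: 15625 = 5^(5 + 1); sub 6 for 5: 6^(6 + 1); = 279936; G_4 = 279936−1 = 279935
step 4: 279935 = 5·6^6 + 5·6^5 + 5·6^4 + 5·6^3 + 5·6^2 + 5·6 + 5; sub 7 for 6: 5·7^7 + 5·7^5 + 5·7^4 + 5·7^3 + 5·7^2 + 5·7 + 5; = 4215755; G_5 = 4215755−1 = 4215754
step 5: 4215754 = 5·7^7 + 5·7^5 + 5·7^4 + 5·7^3 + 5·7^2 + 5·7 + 4; sub 8 for 7: 5·8^8 + 5·8^5 + 5·8^4 + 5·8^3 + 5·8^2 + 5·8 + 4; = 84073324; G_6 = 84073324−1 = 84073323
step 6: 84073323 = 5·8^8 + 5·8^5 + 5·8^4 + 5·8^3 + 5·8^2 + 5·8 + 3; sub 9 for 8: 5·9^9 + 5·9^5 + 5·9^4 + 5·9^3 + 5·9^2 + 5·9 + 3; = 1937434593; G_7 = 1937434593−1 = 1937434592

5·8^8 + 5·8^5 + 5·8^4 + 5·8^3 + 5·8^2 + 5·8 + 3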